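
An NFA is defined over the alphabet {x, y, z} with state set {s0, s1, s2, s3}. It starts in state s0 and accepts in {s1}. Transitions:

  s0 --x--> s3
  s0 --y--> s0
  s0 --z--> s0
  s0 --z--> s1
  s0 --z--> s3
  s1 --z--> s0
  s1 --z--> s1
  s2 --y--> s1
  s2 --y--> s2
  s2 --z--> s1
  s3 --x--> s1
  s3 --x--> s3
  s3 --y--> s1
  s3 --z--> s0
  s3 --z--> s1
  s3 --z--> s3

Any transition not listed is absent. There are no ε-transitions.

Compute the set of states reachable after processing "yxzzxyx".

∅

Start in {s0}.
Read 'y': {s0} → {s0}.
Read 'x': {s0} → {s3}.
Read 'z': {s3} → {s0, s1, s3}.
Read 'z': {s0, s1, s3} → {s0, s1, s3}.
Read 'x': {s0, s1, s3} → {s1, s3}.
Read 'y': {s1, s3} → {s1}.
Read 'x': {s1} → ∅.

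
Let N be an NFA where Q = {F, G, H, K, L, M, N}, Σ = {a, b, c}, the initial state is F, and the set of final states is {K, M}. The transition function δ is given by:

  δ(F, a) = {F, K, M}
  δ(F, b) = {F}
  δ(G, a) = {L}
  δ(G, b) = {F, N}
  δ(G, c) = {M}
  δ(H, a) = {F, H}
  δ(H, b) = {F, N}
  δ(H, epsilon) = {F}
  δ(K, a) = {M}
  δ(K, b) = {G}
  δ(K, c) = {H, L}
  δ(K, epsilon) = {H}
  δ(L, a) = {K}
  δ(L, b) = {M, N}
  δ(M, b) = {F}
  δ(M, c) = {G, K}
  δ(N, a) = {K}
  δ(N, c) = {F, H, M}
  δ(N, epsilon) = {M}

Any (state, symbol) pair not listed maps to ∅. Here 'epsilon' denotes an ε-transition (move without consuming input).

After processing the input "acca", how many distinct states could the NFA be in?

4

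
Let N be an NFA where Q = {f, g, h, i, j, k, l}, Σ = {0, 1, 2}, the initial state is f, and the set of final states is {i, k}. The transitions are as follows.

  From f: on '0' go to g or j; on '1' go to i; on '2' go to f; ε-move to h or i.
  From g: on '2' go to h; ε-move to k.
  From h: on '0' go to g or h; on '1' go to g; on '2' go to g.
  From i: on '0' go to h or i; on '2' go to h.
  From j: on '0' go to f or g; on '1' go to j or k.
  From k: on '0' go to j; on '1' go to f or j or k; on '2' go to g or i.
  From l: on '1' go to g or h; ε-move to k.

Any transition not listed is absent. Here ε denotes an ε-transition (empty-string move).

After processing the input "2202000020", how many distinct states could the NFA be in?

Start: ε-closure({f}) = {f, h, i}.
Read '2': {f, h, i} → {f, g, h, i, k}.
Read '2': {f, g, h, i, k} → {f, g, h, i, k}.
Read '0': {f, g, h, i, k} → {g, h, i, j, k}.
Read '2': {g, h, i, j, k} → {g, h, i, k}.
Read '0': {g, h, i, k} → {g, h, i, j, k}.
Read '0': {g, h, i, j, k} → {f, g, h, i, j, k}.
Read '0': {f, g, h, i, j, k} → {f, g, h, i, j, k}.
Read '0': {f, g, h, i, j, k} → {f, g, h, i, j, k}.
Read '2': {f, g, h, i, j, k} → {f, g, h, i, k}.
Read '0': {f, g, h, i, k} → {g, h, i, j, k}.
That set has 5 states.

5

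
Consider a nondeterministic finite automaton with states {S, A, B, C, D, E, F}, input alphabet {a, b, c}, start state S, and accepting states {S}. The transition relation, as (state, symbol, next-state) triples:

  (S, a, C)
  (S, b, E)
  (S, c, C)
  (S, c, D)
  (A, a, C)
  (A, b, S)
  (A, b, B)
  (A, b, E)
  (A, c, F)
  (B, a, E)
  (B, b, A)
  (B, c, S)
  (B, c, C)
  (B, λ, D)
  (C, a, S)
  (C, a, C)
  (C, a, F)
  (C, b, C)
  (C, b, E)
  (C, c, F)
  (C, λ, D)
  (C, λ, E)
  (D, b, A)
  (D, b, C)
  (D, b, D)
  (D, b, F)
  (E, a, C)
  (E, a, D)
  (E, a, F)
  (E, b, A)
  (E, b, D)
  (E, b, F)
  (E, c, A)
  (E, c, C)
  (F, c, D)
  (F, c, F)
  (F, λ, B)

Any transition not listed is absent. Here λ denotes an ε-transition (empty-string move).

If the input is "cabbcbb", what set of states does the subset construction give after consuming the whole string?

Start in {S}.
Read 'c': {S} → {C, D, E}.
Read 'a': {C, D, E} → {S, B, C, D, E, F}.
Read 'b': {S, B, C, D, E, F} → {A, B, C, D, E, F}.
Read 'b': {A, B, C, D, E, F} → {S, A, B, C, D, E, F}.
Read 'c': {S, A, B, C, D, E, F} → {S, A, B, C, D, E, F}.
Read 'b': {S, A, B, C, D, E, F} → {S, A, B, C, D, E, F}.
Read 'b': {S, A, B, C, D, E, F} → {S, A, B, C, D, E, F}.

{S, A, B, C, D, E, F}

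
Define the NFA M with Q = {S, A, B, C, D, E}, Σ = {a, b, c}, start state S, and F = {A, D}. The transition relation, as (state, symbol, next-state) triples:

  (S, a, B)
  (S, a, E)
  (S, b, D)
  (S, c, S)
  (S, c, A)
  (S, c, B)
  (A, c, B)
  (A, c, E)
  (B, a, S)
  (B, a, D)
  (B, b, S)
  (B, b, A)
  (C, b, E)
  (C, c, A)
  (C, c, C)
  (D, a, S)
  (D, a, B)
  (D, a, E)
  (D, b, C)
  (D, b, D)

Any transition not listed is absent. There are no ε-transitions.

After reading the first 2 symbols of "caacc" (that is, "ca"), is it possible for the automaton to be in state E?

Yes

Start in {S}.
Read 'c': {S} → {S, A, B}.
Read 'a': {S, A, B} → {S, B, D, E}.
State E is in {S, B, D, E}.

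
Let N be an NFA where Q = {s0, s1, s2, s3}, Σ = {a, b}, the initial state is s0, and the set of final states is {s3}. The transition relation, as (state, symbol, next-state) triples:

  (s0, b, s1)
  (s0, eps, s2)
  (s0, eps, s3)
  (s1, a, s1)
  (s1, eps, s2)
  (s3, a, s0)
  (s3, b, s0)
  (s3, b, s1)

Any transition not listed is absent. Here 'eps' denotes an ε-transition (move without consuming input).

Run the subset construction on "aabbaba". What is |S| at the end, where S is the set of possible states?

4

Start: ε-closure({s0}) = {s0, s2, s3}.
Read 'a': s0→∅, s2→∅, s3→{s0}; union {s0}; ε-closure = {s0, s2, s3}.
Read 'a': s0→∅, s2→∅, s3→{s0}; union {s0}; ε-closure = {s0, s2, s3}.
Read 'b': s0→{s1}, s2→∅, s3→{s0, s1}; union {s0, s1}; ε-closure = {s0, s1, s2, s3}.
Read 'b': s0→{s1}, s1→∅, s2→∅, s3→{s0, s1}; union {s0, s1}; ε-closure = {s0, s1, s2, s3}.
Read 'a': s0→∅, s1→{s1}, s2→∅, s3→{s0}; union {s0, s1}; ε-closure = {s0, s1, s2, s3}.
Read 'b': s0→{s1}, s1→∅, s2→∅, s3→{s0, s1}; union {s0, s1}; ε-closure = {s0, s1, s2, s3}.
Read 'a': s0→∅, s1→{s1}, s2→∅, s3→{s0}; union {s0, s1}; ε-closure = {s0, s1, s2, s3}.
That set has 4 states.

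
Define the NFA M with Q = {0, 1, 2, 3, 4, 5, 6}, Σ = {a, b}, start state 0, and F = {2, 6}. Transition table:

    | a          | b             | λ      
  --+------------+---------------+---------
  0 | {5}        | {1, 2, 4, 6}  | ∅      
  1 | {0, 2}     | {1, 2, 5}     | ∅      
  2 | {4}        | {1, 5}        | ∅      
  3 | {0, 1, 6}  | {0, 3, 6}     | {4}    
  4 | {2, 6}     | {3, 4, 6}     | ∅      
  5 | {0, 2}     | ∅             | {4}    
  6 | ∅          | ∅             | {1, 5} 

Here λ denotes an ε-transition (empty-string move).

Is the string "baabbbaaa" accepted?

Start in {0}.
Read 'b': 0→{1, 2, 4, 6}; union {1, 2, 4, 6}; ε-closure = {1, 2, 4, 5, 6}.
Read 'a': 1→{0, 2}, 2→{4}, 4→{2, 6}, 5→{0, 2}, 6→∅; union {0, 2, 4, 6}; ε-closure = {0, 1, 2, 4, 5, 6}.
Read 'a': 0→{5}, 1→{0, 2}, 2→{4}, 4→{2, 6}, 5→{0, 2}, 6→∅; union {0, 2, 4, 5, 6}; ε-closure = {0, 1, 2, 4, 5, 6}.
Read 'b': 0→{1, 2, 4, 6}, 1→{1, 2, 5}, 2→{1, 5}, 4→{3, 4, 6}, 5→∅, 6→∅; now {1, 2, 3, 4, 5, 6}.
Read 'b': 1→{1, 2, 5}, 2→{1, 5}, 3→{0, 3, 6}, 4→{3, 4, 6}, 5→∅, 6→∅; now {0, 1, 2, 3, 4, 5, 6}.
Read 'b': 0→{1, 2, 4, 6}, 1→{1, 2, 5}, 2→{1, 5}, 3→{0, 3, 6}, 4→{3, 4, 6}, 5→∅, 6→∅; now {0, 1, 2, 3, 4, 5, 6}.
Read 'a': 0→{5}, 1→{0, 2}, 2→{4}, 3→{0, 1, 6}, 4→{2, 6}, 5→{0, 2}, 6→∅; now {0, 1, 2, 4, 5, 6}.
Read 'a': 0→{5}, 1→{0, 2}, 2→{4}, 4→{2, 6}, 5→{0, 2}, 6→∅; union {0, 2, 4, 5, 6}; ε-closure = {0, 1, 2, 4, 5, 6}.
Read 'a': 0→{5}, 1→{0, 2}, 2→{4}, 4→{2, 6}, 5→{0, 2}, 6→∅; union {0, 2, 4, 5, 6}; ε-closure = {0, 1, 2, 4, 5, 6}.
The final set {0, 1, 2, 4, 5, 6} contains the accepting states 2, 6.

Yes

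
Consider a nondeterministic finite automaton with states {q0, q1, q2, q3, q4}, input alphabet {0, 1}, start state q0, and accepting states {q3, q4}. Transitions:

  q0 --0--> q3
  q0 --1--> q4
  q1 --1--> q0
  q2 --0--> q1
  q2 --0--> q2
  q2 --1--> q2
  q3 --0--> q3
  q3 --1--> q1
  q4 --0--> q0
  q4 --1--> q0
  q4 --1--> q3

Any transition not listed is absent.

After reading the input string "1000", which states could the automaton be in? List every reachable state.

Start in {q0}.
Read '1': q0→{q4}; now {q4}.
Read '0': q4→{q0}; now {q0}.
Read '0': q0→{q3}; now {q3}.
Read '0': q3→{q3}; now {q3}.

{q3}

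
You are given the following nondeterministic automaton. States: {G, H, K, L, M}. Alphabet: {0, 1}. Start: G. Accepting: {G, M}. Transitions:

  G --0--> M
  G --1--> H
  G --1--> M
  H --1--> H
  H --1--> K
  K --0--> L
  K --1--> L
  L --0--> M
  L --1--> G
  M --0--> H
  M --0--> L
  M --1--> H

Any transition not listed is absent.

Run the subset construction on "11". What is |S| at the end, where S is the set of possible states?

2

Start in {G}.
Read '1': {G} → {H, M}.
Read '1': {H, M} → {H, K}.
That set has 2 states.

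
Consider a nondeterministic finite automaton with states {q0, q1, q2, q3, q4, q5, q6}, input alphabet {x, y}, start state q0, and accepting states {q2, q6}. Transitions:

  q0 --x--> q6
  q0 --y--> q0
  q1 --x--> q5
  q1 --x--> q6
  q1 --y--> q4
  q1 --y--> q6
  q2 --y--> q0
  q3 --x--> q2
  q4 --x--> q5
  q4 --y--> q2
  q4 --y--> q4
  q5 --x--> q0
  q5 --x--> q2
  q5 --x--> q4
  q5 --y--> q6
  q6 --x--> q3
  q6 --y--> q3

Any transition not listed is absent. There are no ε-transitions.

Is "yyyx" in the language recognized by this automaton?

Yes

Start in {q0}.
Read 'y': {q0} → {q0}.
Read 'y': {q0} → {q0}.
Read 'y': {q0} → {q0}.
Read 'x': {q0} → {q6}.
The final set {q6} contains the accepting state q6.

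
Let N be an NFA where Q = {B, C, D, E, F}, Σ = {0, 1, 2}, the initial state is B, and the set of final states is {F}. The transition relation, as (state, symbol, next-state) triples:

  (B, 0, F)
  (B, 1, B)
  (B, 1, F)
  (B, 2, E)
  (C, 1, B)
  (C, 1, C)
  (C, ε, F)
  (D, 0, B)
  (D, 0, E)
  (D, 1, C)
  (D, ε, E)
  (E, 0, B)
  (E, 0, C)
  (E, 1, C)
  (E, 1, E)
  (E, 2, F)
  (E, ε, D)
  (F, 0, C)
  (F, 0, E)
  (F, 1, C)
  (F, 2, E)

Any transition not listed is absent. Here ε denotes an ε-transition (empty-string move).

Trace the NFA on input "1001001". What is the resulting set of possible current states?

Start in {B}.
Read '1': {B} → {B, F}.
Read '0': {B, F} → {C, D, E, F}.
Read '0': {C, D, E, F} → {B, C, D, E, F}.
Read '1': {B, C, D, E, F} → {B, C, D, E, F}.
Read '0': {B, C, D, E, F} → {B, C, D, E, F}.
Read '0': {B, C, D, E, F} → {B, C, D, E, F}.
Read '1': {B, C, D, E, F} → {B, C, D, E, F}.

{B, C, D, E, F}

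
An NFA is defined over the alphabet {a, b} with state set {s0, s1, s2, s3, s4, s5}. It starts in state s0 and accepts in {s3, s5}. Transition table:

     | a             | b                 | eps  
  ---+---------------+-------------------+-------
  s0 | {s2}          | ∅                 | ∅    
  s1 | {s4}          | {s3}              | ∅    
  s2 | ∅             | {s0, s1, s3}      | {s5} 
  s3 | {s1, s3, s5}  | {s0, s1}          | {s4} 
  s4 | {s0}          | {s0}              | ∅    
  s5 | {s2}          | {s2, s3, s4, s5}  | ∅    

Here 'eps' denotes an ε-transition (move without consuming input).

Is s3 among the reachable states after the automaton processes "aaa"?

No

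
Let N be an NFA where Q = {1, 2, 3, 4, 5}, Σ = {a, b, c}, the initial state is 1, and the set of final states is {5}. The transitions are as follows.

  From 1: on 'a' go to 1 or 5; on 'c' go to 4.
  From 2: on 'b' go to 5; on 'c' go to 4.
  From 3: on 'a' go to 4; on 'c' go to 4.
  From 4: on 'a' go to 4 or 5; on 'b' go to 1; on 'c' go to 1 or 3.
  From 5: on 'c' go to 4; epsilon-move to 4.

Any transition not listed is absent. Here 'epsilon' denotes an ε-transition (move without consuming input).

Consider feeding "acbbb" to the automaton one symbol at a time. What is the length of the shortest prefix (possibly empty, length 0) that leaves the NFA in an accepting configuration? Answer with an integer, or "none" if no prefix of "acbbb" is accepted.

1

Start in {1}.
Read 'a': {1} → {1, 4, 5}.
None of the earlier sets intersect F, but {1, 4, 5} does.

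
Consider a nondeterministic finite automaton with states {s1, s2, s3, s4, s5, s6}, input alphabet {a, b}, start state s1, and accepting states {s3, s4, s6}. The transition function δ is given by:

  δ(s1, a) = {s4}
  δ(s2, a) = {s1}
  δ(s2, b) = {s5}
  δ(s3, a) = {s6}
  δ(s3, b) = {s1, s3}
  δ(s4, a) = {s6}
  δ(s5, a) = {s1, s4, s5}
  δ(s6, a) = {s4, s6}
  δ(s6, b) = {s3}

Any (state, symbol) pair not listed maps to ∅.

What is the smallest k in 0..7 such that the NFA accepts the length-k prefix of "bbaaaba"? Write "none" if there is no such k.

none

Start in {s1}.
Read 'b': s1→∅; now ∅.
The set is empty and remains empty for the remaining 6 symbols.
No reachable set along the way intersects F.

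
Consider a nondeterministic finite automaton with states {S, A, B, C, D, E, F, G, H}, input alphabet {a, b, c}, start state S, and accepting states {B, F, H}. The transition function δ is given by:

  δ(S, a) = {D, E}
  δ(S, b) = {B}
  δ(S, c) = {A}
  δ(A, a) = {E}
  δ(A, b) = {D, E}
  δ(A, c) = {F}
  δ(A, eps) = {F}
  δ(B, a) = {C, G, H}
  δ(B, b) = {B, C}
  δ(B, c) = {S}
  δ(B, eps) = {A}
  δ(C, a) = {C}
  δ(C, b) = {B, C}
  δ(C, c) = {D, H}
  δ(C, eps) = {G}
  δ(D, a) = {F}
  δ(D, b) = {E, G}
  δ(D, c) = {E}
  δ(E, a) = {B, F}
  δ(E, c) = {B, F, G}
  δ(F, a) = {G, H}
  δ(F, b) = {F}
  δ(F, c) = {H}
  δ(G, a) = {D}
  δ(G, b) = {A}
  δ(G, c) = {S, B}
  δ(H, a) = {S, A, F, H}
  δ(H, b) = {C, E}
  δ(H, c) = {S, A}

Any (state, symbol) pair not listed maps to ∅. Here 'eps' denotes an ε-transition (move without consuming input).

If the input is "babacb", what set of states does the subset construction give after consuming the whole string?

{A, B, C, D, E, F, G}

Start in {S}.
Read 'b': {S} → {A, B, F}.
Read 'a': {A, B, F} → {C, E, G, H}.
Read 'b': {C, E, G, H} → {A, B, C, E, F, G}.
Read 'a': {A, B, C, E, F, G} → {A, B, C, D, E, F, G, H}.
Read 'c': {A, B, C, D, E, F, G, H} → {S, A, B, D, E, F, G, H}.
Read 'b': {S, A, B, D, E, F, G, H} → {A, B, C, D, E, F, G}.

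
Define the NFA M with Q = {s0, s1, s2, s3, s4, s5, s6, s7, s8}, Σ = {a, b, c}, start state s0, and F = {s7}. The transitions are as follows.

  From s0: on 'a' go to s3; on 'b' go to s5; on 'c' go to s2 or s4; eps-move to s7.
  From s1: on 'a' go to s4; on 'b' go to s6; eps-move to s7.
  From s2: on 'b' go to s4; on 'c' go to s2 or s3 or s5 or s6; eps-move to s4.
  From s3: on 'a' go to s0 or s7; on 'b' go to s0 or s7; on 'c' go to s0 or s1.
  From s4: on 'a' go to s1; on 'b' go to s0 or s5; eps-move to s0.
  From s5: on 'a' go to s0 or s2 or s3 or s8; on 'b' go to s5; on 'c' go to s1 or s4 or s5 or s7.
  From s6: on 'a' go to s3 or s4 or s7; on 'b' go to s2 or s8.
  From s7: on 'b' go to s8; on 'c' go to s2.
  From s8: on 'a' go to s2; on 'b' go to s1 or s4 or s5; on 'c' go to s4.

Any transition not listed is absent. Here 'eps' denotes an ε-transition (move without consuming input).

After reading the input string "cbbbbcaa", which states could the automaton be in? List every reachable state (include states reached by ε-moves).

{s0, s1, s2, s3, s4, s7}

Start: ε-closure({s0}) = {s0, s7}.
Read 'c': {s0, s7} → {s0, s2, s4, s7}.
Read 'b': {s0, s2, s4, s7} → {s0, s4, s5, s7, s8}.
Read 'b': {s0, s4, s5, s7, s8} → {s0, s1, s4, s5, s7, s8}.
Read 'b': {s0, s1, s4, s5, s7, s8} → {s0, s1, s4, s5, s6, s7, s8}.
Read 'b': {s0, s1, s4, s5, s6, s7, s8} → {s0, s1, s2, s4, s5, s6, s7, s8}.
Read 'c': {s0, s1, s2, s4, s5, s6, s7, s8} → {s0, s1, s2, s3, s4, s5, s6, s7}.
Read 'a': {s0, s1, s2, s3, s4, s5, s6, s7} → {s0, s1, s2, s3, s4, s7, s8}.
Read 'a': {s0, s1, s2, s3, s4, s7, s8} → {s0, s1, s2, s3, s4, s7}.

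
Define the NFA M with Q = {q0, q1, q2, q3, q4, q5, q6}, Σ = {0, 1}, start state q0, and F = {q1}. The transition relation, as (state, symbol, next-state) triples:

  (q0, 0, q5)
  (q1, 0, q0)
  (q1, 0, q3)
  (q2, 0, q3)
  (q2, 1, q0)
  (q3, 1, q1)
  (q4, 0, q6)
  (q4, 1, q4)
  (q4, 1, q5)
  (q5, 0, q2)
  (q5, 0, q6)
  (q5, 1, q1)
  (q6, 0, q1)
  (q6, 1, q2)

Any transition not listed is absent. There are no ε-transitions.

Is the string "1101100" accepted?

Start in {q0}.
Read '1': q0→∅; now ∅.
The set is empty and remains empty for the remaining 6 symbols.
The final set ∅ contains no accepting state.

No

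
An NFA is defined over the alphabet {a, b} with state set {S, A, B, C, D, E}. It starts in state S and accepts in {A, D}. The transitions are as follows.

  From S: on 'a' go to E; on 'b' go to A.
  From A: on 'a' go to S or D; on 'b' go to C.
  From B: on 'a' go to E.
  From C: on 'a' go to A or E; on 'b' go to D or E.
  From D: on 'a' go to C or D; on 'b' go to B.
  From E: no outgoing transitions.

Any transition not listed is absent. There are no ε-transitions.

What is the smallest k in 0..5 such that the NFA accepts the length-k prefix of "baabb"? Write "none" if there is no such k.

1

Start in {S}.
Read 'b': S→{A}; now {A}.
None of the earlier sets intersect F, but {A} does.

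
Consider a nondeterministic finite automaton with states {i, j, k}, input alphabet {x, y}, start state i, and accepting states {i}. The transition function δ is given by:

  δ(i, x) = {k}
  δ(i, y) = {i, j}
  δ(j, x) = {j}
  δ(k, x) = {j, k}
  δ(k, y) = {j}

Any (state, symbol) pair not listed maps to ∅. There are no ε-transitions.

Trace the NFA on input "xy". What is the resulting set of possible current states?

{j}

Start in {i}.
Read 'x': i→{k}; now {k}.
Read 'y': k→{j}; now {j}.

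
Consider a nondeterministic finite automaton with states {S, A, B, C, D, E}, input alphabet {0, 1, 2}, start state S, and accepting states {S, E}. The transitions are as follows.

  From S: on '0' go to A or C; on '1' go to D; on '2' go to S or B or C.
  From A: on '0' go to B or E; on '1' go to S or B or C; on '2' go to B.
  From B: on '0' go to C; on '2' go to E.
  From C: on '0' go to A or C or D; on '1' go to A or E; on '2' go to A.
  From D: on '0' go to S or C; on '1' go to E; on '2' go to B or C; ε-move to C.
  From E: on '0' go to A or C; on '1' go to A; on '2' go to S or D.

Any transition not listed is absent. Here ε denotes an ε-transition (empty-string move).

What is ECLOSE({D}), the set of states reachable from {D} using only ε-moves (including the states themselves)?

{C, D}

Begin with {D}.
ε-move D → C; add C.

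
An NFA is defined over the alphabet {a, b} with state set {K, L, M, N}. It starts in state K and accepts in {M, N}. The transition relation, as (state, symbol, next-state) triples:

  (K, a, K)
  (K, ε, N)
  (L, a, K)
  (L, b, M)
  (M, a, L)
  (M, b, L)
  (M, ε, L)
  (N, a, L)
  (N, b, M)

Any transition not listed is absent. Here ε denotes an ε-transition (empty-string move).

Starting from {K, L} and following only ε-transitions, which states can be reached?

Begin with {K, L}.
ε-move K → N; add N.

{K, L, N}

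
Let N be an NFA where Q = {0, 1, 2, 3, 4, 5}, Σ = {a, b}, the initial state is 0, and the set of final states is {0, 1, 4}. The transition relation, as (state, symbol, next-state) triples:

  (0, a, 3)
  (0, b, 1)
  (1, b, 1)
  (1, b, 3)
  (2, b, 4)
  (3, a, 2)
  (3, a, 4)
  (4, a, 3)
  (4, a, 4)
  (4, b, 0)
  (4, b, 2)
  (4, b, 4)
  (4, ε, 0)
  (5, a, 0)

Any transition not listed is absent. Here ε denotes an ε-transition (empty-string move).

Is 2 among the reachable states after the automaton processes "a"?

Start in {0}.
Read 'a': {0} → {3}.
State 2 is not in {3}.

No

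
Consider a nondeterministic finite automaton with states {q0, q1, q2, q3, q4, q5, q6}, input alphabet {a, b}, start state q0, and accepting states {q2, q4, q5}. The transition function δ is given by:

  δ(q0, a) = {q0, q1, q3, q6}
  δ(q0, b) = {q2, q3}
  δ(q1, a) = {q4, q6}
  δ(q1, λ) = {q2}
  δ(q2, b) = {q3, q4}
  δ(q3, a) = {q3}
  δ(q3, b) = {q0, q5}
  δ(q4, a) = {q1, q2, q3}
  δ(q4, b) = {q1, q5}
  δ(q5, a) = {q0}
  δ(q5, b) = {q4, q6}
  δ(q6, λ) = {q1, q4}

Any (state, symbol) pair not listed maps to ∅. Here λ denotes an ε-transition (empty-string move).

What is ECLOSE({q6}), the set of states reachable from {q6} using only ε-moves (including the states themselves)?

{q1, q2, q4, q6}

Begin with {q6}.
ε-move q6 → q1; add q1.
ε-move q6 → q4; add q4.
ε-move q1 → q2; add q2.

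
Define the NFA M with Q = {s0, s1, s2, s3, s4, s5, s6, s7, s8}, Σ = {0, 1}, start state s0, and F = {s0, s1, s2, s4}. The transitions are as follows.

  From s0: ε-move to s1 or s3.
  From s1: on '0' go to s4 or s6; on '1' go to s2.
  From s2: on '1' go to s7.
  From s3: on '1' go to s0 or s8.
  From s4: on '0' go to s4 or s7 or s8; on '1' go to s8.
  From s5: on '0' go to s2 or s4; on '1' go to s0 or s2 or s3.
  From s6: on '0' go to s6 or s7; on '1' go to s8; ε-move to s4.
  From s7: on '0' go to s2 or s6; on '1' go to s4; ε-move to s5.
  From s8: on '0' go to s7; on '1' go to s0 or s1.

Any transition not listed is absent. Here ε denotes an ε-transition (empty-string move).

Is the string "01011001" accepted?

Yes

Start: ε-closure({s0}) = {s0, s1, s3}.
Read '0': {s0, s1, s3} → {s4, s6}.
Read '1': {s4, s6} → {s8}.
Read '0': {s8} → {s5, s7}.
Read '1': {s5, s7} → {s0, s1, s2, s3, s4}.
Read '1': {s0, s1, s2, s3, s4} → {s0, s1, s2, s3, s5, s7, s8}.
Read '0': {s0, s1, s2, s3, s5, s7, s8} → {s2, s4, s5, s6, s7}.
Read '0': {s2, s4, s5, s6, s7} → {s2, s4, s5, s6, s7, s8}.
Read '1': {s2, s4, s5, s6, s7, s8} → {s0, s1, s2, s3, s4, s5, s7, s8}.
The final set {s0, s1, s2, s3, s4, s5, s7, s8} contains the accepting states s0, s1, s2, s4.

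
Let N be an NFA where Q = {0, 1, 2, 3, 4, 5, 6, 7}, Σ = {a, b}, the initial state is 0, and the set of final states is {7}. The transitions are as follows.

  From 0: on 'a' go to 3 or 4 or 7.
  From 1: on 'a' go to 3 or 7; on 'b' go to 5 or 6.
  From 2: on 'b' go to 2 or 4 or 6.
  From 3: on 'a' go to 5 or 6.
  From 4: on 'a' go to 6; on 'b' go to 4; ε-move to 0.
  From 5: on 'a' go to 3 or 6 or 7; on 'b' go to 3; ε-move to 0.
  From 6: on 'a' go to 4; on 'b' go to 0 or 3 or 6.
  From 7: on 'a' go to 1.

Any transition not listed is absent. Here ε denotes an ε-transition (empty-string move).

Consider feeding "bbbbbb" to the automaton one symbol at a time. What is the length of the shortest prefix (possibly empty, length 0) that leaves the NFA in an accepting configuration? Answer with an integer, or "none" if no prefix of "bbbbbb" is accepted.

none

Start in {0}.
Read 'b': 0→∅; now ∅.
The set is empty and remains empty for the remaining 5 symbols.
No reachable set along the way intersects F.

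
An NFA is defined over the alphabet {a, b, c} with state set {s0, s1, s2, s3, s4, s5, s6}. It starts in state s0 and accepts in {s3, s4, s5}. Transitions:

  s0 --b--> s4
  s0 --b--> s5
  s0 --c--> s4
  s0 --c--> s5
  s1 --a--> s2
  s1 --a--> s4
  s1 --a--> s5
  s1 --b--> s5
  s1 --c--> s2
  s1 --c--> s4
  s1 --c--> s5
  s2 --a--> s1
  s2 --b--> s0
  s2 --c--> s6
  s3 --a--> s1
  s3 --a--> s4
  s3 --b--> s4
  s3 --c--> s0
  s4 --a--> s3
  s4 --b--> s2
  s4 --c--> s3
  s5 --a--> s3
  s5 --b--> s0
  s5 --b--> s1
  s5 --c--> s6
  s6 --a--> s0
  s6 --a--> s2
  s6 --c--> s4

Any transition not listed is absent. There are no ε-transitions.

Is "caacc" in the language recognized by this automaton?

Start in {s0}.
Read 'c': s0→{s4, s5}; now {s4, s5}.
Read 'a': s4→{s3}, s5→{s3}; now {s3}.
Read 'a': s3→{s1, s4}; now {s1, s4}.
Read 'c': s1→{s2, s4, s5}, s4→{s3}; now {s2, s3, s4, s5}.
Read 'c': s2→{s6}, s3→{s0}, s4→{s3}, s5→{s6}; now {s0, s3, s6}.
The final set {s0, s3, s6} contains the accepting state s3.

Yes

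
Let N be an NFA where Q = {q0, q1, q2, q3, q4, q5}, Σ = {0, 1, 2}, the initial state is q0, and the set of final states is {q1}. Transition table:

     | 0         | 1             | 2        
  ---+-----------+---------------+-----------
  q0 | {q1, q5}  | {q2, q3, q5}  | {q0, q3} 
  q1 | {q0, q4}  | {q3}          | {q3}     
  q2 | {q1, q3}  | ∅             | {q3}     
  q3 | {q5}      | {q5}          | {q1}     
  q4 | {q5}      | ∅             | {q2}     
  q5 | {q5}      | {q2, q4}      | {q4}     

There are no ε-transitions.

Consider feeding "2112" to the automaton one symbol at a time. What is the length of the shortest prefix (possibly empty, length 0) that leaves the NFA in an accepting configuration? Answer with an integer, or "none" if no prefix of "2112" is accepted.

Start in {q0}.
Read '2': q0→{q0, q3}; now {q0, q3}.
Read '1': q0→{q2, q3, q5}, q3→{q5}; now {q2, q3, q5}.
Read '1': q2→∅, q3→{q5}, q5→{q2, q4}; now {q2, q4, q5}.
Read '2': q2→{q3}, q4→{q2}, q5→{q4}; now {q2, q3, q4}.
No reachable set along the way intersects F.

none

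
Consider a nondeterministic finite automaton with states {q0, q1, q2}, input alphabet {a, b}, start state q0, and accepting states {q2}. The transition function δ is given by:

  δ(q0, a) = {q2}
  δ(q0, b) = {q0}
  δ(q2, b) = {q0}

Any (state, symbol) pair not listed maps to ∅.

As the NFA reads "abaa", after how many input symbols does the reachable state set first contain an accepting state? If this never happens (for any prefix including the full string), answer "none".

1

Start in {q0}.
Read 'a': {q0} → {q2}.
None of the earlier sets intersect F, but {q2} does.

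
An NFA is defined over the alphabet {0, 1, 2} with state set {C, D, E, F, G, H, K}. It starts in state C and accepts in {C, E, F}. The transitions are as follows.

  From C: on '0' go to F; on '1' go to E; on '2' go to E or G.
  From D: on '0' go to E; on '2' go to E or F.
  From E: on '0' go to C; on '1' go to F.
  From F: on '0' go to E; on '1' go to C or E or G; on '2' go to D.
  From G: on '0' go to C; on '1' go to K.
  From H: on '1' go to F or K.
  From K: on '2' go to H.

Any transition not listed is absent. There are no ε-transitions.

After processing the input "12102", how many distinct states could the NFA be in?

0

Start in {C}.
Read '1': {C} → {E}.
Read '2': {E} → ∅.
The set is empty and remains empty for the remaining 3 symbols.
That set has 0 states.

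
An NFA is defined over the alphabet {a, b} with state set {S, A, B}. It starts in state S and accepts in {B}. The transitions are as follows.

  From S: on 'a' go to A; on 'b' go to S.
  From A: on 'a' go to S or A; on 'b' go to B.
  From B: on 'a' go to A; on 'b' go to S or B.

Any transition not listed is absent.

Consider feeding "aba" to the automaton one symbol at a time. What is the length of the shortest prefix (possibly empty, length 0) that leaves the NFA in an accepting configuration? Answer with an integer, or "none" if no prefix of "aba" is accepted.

Start in {S}.
Read 'a': S→{A}; now {A}.
Read 'b': A→{B}; now {B}.
None of the earlier sets intersect F, but {B} does.

2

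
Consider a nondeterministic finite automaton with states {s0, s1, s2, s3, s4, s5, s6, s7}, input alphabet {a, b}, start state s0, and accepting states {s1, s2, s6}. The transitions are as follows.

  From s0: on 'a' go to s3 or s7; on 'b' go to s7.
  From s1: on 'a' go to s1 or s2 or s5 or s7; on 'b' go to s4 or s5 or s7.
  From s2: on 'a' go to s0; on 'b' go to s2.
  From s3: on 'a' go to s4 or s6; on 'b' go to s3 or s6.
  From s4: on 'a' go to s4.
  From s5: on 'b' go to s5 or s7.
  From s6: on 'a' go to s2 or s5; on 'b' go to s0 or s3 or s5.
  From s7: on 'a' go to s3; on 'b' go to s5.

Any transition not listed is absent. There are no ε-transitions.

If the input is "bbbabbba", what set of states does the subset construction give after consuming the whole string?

{s2, s3, s4, s5, s6, s7}

Start in {s0}.
Read 'b': {s0} → {s7}.
Read 'b': {s7} → {s5}.
Read 'b': {s5} → {s5, s7}.
Read 'a': {s5, s7} → {s3}.
Read 'b': {s3} → {s3, s6}.
Read 'b': {s3, s6} → {s0, s3, s5, s6}.
Read 'b': {s0, s3, s5, s6} → {s0, s3, s5, s6, s7}.
Read 'a': {s0, s3, s5, s6, s7} → {s2, s3, s4, s5, s6, s7}.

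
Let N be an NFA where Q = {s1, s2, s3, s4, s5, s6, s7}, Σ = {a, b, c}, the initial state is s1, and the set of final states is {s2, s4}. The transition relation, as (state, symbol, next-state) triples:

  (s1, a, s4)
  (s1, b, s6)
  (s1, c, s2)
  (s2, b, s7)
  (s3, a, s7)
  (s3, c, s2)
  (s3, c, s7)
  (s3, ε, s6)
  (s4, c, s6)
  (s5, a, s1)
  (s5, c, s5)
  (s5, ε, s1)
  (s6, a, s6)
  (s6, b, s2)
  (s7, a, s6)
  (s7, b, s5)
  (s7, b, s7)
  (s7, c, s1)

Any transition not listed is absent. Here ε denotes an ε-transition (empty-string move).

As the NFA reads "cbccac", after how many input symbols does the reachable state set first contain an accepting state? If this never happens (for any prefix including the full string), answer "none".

1

Start in {s1}.
Read 'c': s1→{s2}; now {s2}.
None of the earlier sets intersect F, but {s2} does.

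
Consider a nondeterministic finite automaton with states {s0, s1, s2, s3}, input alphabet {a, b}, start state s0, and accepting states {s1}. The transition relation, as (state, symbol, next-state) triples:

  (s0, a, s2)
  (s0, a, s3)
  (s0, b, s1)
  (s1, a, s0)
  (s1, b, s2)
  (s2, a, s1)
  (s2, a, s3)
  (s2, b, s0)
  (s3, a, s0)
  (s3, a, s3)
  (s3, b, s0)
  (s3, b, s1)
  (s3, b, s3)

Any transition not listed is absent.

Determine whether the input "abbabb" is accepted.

Yes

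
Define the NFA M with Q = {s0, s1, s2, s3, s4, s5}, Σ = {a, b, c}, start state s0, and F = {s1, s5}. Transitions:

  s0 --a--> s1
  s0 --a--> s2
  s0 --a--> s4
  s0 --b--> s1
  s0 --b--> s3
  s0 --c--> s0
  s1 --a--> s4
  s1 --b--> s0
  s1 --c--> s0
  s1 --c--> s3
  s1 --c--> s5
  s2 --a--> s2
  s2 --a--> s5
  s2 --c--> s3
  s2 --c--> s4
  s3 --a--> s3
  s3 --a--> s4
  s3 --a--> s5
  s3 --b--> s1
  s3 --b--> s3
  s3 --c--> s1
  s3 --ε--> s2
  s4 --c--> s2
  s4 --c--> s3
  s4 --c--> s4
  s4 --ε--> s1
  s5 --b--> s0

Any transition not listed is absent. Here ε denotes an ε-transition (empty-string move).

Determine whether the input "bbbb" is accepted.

Start in {s0}.
Read 'b': s0→{s1, s3}; union {s1, s3}; ε-closure = {s1, s2, s3}.
Read 'b': s1→{s0}, s2→∅, s3→{s1, s3}; union {s0, s1, s3}; ε-closure = {s0, s1, s2, s3}.
Read 'b': s0→{s1, s3}, s1→{s0}, s2→∅, s3→{s1, s3}; union {s0, s1, s3}; ε-closure = {s0, s1, s2, s3}.
Read 'b': s0→{s1, s3}, s1→{s0}, s2→∅, s3→{s1, s3}; union {s0, s1, s3}; ε-closure = {s0, s1, s2, s3}.
The final set {s0, s1, s2, s3} contains the accepting state s1.

Yes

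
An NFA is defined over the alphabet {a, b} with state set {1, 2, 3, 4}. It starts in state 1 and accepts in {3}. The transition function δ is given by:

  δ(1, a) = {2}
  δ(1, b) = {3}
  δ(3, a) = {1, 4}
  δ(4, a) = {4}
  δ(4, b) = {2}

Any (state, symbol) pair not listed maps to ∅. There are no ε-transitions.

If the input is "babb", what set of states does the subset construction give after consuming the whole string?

∅

Start in {1}.
Read 'b': 1→{3}; now {3}.
Read 'a': 3→{1, 4}; now {1, 4}.
Read 'b': 1→{3}, 4→{2}; now {2, 3}.
Read 'b': 2→∅, 3→∅; now ∅.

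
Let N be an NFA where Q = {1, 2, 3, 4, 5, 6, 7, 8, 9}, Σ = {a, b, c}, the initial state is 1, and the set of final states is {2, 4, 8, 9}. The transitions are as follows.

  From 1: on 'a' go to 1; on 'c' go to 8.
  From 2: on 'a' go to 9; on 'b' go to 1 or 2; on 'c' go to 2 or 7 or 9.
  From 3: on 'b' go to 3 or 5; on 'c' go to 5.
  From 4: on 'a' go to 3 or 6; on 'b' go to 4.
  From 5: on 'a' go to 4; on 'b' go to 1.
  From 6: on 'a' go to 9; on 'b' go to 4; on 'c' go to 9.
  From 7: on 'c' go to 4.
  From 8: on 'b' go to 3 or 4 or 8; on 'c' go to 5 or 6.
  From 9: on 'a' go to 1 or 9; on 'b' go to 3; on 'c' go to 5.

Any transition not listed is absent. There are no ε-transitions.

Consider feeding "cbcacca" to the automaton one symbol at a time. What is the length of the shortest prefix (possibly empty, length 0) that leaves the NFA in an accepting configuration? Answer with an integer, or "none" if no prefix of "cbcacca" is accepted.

1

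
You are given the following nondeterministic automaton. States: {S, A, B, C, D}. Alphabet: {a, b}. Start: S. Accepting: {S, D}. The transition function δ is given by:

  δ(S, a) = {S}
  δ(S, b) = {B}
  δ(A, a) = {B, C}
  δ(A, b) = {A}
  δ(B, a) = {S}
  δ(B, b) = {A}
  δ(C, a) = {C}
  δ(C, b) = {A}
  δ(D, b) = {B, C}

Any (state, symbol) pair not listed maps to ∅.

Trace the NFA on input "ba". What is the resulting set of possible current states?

{S}

Start in {S}.
Read 'b': {S} → {B}.
Read 'a': {B} → {S}.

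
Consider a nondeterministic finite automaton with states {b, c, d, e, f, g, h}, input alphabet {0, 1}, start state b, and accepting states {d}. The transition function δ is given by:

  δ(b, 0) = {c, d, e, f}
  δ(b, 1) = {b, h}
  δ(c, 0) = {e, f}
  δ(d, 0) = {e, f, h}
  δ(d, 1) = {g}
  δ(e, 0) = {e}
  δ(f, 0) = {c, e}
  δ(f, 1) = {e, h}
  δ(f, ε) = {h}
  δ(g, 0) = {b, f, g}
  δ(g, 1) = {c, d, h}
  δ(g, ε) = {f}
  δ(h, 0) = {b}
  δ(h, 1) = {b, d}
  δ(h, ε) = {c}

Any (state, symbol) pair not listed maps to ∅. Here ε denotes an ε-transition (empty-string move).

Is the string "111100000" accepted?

Start in {b}.
Read '1': b→{b, h}; union {b, h}; ε-closure = {b, c, h}.
Read '1': b→{b, h}, c→∅, h→{b, d}; union {b, d, h}; ε-closure = {b, c, d, h}.
Read '1': b→{b, h}, c→∅, d→{g}, h→{b, d}; union {b, d, g, h}; ε-closure = {b, c, d, f, g, h}.
Read '1': b→{b, h}, c→∅, d→{g}, f→{e, h}, g→{c, d, h}, h→{b, d}; union {b, c, d, e, g, h}; ε-closure = {b, c, d, e, f, g, h}.
Read '0': b→{c, d, e, f}, c→{e, f}, d→{e, f, h}, e→{e}, f→{c, e}, g→{b, f, g}, h→{b}; now {b, c, d, e, f, g, h}.
Read '0': b→{c, d, e, f}, c→{e, f}, d→{e, f, h}, e→{e}, f→{c, e}, g→{b, f, g}, h→{b}; now {b, c, d, e, f, g, h}.
Read '0': b→{c, d, e, f}, c→{e, f}, d→{e, f, h}, e→{e}, f→{c, e}, g→{b, f, g}, h→{b}; now {b, c, d, e, f, g, h}.
Read '0': b→{c, d, e, f}, c→{e, f}, d→{e, f, h}, e→{e}, f→{c, e}, g→{b, f, g}, h→{b}; now {b, c, d, e, f, g, h}.
Read '0': b→{c, d, e, f}, c→{e, f}, d→{e, f, h}, e→{e}, f→{c, e}, g→{b, f, g}, h→{b}; now {b, c, d, e, f, g, h}.
The final set {b, c, d, e, f, g, h} contains the accepting state d.

Yes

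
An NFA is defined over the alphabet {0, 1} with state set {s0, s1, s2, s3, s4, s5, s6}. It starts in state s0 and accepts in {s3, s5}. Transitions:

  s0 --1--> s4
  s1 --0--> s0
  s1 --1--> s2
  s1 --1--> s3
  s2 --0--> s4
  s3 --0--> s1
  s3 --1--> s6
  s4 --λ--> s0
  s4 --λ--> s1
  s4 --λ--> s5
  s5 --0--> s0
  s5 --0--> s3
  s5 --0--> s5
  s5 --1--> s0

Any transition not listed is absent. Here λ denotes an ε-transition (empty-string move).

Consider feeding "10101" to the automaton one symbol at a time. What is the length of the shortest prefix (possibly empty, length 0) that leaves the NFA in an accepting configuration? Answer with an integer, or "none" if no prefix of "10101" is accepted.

1

Start in {s0}.
Read '1': s0→{s4}; union {s4}; ε-closure = {s0, s1, s4, s5}.
None of the earlier sets intersect F, but {s0, s1, s4, s5} does.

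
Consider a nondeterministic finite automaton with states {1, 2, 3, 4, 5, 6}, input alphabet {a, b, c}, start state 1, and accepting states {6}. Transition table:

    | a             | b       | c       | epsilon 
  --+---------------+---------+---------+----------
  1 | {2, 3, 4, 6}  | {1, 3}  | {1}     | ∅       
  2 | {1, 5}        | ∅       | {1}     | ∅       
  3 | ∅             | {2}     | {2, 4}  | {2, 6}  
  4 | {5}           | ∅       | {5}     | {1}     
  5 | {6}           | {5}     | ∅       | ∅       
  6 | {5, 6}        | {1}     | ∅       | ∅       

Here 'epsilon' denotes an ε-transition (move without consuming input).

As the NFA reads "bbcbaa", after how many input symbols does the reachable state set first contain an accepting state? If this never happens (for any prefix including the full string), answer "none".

Start in {1}.
Read 'b': {1} → {1, 2, 3, 6}.
None of the earlier sets intersect F, but {1, 2, 3, 6} does.

1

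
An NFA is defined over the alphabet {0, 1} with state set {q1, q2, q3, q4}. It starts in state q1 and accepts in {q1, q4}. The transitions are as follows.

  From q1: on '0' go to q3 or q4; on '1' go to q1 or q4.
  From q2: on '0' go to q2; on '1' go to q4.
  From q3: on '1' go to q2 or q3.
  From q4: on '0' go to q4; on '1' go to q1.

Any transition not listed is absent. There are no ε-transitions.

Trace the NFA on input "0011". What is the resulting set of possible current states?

Start in {q1}.
Read '0': q1→{q3, q4}; now {q3, q4}.
Read '0': q3→∅, q4→{q4}; now {q4}.
Read '1': q4→{q1}; now {q1}.
Read '1': q1→{q1, q4}; now {q1, q4}.

{q1, q4}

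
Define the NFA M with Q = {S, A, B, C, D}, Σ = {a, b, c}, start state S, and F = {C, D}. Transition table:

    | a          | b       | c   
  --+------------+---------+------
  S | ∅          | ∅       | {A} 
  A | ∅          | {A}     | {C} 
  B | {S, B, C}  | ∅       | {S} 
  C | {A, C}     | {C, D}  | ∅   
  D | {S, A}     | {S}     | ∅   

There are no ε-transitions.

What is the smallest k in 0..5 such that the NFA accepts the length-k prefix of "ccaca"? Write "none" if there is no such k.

2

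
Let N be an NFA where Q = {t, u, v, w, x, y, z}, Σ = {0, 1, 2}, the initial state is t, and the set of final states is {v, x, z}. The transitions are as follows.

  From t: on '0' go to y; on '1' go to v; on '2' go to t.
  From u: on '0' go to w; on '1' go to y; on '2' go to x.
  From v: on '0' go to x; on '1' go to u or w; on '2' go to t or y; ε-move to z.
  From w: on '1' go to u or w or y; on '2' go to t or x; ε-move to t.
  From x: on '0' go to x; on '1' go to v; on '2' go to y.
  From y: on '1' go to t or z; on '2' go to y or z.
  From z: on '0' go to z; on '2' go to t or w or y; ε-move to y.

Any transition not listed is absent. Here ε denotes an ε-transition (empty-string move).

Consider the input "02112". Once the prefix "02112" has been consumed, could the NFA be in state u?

No

Start in {t}.
Read '0': {t} → {y}.
Read '2': {y} → {y, z}.
Read '1': {y, z} → {t, y, z}.
Read '1': {t, y, z} → {t, v, y, z}.
Read '2': {t, v, y, z} → {t, w, y, z}.
State u is not in {t, w, y, z}.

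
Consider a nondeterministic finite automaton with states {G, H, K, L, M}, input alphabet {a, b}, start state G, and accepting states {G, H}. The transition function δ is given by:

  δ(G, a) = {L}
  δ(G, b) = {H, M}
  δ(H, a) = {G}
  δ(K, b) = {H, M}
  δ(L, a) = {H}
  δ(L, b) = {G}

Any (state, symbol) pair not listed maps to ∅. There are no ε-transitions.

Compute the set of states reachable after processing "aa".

Start in {G}.
Read 'a': G→{L}; now {L}.
Read 'a': L→{H}; now {H}.

{H}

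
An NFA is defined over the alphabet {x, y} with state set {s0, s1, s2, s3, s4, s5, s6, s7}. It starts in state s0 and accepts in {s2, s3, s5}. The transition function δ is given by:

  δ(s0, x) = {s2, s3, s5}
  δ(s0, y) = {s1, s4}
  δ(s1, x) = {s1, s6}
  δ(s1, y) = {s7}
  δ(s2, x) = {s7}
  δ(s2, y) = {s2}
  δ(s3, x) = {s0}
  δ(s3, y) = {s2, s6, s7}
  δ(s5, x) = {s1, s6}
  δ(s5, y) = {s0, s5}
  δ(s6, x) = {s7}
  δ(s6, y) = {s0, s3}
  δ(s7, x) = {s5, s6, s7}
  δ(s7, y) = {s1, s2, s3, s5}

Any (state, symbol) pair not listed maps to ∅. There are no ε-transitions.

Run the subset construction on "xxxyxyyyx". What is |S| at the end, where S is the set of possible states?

Start in {s0}.
Read 'x': s0→{s2, s3, s5}; now {s2, s3, s5}.
Read 'x': s2→{s7}, s3→{s0}, s5→{s1, s6}; now {s0, s1, s6, s7}.
Read 'x': s0→{s2, s3, s5}, s1→{s1, s6}, s6→{s7}, s7→{s5, s6, s7}; now {s1, s2, s3, s5, s6, s7}.
Read 'y': s1→{s7}, s2→{s2}, s3→{s2, s6, s7}, s5→{s0, s5}, s6→{s0, s3}, s7→{s1, s2, s3, s5}; now {s0, s1, s2, s3, s5, s6, s7}.
Read 'x': s0→{s2, s3, s5}, s1→{s1, s6}, s2→{s7}, s3→{s0}, s5→{s1, s6}, s6→{s7}, s7→{s5, s6, s7}; now {s0, s1, s2, s3, s5, s6, s7}.
Read 'y': s0→{s1, s4}, s1→{s7}, s2→{s2}, s3→{s2, s6, s7}, s5→{s0, s5}, s6→{s0, s3}, s7→{s1, s2, s3, s5}; now {s0, s1, s2, s3, s4, s5, s6, s7}.
Read 'y': s0→{s1, s4}, s1→{s7}, s2→{s2}, s3→{s2, s6, s7}, s4→∅, s5→{s0, s5}, s6→{s0, s3}, s7→{s1, s2, s3, s5}; now {s0, s1, s2, s3, s4, s5, s6, s7}.
Read 'y': s0→{s1, s4}, s1→{s7}, s2→{s2}, s3→{s2, s6, s7}, s4→∅, s5→{s0, s5}, s6→{s0, s3}, s7→{s1, s2, s3, s5}; now {s0, s1, s2, s3, s4, s5, s6, s7}.
Read 'x': s0→{s2, s3, s5}, s1→{s1, s6}, s2→{s7}, s3→{s0}, s4→∅, s5→{s1, s6}, s6→{s7}, s7→{s5, s6, s7}; now {s0, s1, s2, s3, s5, s6, s7}.
That set has 7 states.

7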